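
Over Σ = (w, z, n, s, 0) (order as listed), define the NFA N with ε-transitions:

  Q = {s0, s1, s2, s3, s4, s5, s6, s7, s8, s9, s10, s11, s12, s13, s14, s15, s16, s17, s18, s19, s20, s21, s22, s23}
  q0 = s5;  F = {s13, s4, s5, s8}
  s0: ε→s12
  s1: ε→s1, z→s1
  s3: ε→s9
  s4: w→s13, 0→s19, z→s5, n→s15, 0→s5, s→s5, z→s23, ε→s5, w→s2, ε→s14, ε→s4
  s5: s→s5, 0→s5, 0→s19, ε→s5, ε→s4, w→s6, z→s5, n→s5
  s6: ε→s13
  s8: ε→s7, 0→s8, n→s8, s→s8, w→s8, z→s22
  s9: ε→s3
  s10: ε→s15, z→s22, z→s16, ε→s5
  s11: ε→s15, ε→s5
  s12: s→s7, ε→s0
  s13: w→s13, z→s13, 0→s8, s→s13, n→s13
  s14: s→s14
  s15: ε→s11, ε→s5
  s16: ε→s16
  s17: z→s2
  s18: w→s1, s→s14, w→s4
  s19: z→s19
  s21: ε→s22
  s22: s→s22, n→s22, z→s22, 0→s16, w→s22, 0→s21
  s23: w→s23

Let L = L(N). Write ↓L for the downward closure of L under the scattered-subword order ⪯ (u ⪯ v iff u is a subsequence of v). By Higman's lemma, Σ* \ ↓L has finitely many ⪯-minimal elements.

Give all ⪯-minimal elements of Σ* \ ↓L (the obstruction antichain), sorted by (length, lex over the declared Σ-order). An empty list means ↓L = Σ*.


min(Σ*\↓L) = [w0z].

|Q|=24, |F|=4, |δ|=61 (20 ε).
min D↑ (4 st, q0=0, F={3}): 0:w→1,z→0,n→0,s→0,0→0 1:w→1,z→1,n→1,s→1,0→2 2:w→2,z→3,n→2,s→2,0→2 3:w→3,z→3,n→3,s→3,0→3 (ε-aug+det+¬).
'w0z': run [15, 9, 5, 3] end={s16,s21,s22} ∉↓L; 3/3 deletions ∈↓L.
1 minimals (antichain).


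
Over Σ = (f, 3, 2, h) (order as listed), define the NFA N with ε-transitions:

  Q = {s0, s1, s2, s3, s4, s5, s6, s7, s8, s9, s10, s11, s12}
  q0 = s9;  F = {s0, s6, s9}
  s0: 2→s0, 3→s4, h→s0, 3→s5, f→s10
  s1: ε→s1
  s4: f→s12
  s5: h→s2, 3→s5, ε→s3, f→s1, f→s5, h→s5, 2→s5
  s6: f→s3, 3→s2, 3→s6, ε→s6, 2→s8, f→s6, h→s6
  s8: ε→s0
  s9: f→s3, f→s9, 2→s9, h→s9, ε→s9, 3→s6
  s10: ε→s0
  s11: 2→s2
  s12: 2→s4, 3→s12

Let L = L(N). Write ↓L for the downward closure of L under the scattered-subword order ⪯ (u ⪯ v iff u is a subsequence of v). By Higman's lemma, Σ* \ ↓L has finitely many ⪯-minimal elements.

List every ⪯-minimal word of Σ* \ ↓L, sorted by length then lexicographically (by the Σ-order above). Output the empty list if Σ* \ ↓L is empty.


Antichain: [323].

|Q|=13, |F|=3, |δ|=32 (6 ε).
min D↑ (4 st, q0=0, F={3}): 0:f→0,3→1,2→0,h→0 1:f→1,3→1,2→2,h→1 2:f→2,3→3,2→2,h→2 3:f→3,3→3,2→3,h→3 [Hopcroft].
'323': |S_i|=[11, 10, 9, 6] end={s1,s12,s2,s3,s4,s5} — reject; 3/3 single-dels accept.
1 minimals (antichain).


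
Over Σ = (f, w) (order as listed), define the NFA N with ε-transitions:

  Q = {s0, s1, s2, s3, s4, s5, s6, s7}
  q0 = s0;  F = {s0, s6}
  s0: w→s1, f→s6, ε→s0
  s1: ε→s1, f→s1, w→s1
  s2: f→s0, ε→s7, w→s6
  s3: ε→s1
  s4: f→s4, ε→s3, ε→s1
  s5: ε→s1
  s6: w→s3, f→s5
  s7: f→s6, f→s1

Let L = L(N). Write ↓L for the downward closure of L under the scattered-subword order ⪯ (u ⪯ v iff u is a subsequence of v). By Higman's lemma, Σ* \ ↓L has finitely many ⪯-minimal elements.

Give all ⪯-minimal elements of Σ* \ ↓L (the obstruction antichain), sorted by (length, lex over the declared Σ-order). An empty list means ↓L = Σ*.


|Q|=8, |F|=2, |δ|=18 (7 ε).
min D↑ (3 st, q0=0, F={2}): 0:f→1,w→2 1:f→2,w→2 2:f→2,w→2 [Hopcroft].
'w': |S_i|=[5, 2] end={s1,s3} ∉↓L; 1/1 single-dels accept.
'ff': run [5, 4, 2] end={s1,s5} ∉↓L; 2/2 single-dels accept.
2 obstructions.

A = [w, ff].


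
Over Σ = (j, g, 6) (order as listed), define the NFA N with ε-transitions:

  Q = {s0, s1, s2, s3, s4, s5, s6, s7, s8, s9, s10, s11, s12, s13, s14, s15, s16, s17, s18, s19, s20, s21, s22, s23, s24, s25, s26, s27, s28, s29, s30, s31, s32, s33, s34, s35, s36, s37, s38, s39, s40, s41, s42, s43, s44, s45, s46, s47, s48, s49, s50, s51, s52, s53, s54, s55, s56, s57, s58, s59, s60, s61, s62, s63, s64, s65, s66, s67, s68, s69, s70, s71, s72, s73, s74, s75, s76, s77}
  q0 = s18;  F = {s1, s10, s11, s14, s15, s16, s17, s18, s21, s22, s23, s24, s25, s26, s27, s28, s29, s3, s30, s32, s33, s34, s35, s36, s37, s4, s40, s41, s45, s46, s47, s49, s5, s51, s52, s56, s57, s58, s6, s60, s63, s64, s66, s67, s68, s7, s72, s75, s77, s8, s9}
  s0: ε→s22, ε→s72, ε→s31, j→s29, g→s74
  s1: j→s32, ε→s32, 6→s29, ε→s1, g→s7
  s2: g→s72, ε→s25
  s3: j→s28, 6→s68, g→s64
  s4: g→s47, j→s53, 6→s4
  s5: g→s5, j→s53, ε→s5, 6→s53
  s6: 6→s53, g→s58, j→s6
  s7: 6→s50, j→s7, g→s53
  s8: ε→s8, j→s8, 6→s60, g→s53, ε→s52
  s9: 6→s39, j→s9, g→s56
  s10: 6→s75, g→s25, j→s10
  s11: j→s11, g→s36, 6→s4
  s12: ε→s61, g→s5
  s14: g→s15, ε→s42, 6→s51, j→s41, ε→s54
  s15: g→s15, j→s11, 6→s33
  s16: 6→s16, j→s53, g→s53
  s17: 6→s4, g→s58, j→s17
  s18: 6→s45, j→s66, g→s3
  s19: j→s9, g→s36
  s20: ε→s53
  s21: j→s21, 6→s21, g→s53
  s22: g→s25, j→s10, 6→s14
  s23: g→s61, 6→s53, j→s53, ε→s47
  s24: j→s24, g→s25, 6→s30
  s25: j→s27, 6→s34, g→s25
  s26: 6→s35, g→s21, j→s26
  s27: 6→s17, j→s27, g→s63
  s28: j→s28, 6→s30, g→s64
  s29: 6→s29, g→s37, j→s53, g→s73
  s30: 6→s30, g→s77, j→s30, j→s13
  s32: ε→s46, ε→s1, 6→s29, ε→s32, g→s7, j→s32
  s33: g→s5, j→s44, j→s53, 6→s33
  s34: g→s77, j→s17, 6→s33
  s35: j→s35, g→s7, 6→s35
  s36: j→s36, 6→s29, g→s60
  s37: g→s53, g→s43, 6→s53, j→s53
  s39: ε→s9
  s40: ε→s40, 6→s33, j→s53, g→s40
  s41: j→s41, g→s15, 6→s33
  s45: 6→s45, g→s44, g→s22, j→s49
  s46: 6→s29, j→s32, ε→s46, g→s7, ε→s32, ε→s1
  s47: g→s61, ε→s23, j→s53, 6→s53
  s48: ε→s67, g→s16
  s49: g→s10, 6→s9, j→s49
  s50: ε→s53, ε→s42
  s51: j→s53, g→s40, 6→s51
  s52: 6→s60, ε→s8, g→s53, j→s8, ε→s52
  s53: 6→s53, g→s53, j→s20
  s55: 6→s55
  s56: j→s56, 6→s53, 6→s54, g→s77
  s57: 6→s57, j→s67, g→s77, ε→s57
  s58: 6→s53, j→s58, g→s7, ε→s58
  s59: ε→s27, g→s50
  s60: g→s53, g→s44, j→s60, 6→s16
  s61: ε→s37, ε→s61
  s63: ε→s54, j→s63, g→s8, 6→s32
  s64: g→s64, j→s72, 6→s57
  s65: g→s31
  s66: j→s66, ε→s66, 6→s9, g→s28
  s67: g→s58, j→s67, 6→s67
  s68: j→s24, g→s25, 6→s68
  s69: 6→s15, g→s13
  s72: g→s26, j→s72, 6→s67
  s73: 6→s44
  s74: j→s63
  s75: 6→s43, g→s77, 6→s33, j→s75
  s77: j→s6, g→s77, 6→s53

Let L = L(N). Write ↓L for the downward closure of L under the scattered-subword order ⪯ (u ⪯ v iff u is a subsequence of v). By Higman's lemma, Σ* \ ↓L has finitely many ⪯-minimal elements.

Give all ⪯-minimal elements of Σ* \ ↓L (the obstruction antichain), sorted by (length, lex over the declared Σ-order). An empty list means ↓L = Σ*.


|Q|=78, |F|=51, |δ|=213 (35 ε).
min D↑ (48 st, q0=0, F={19}): 0:j→1,g→2,6→3 1:j→1,g→4,6→5 2:j→4,g→6,6→7 3:j→8,g→9,6→3 4:j→4,g→6,6→10 5:j→5,g→11,6→5 6:j→12,g→6,6→13 7:j→14,g→15,6→7 8:j→8,g→16,6→5 9:j→16,g→15,6→17 10:j→10,g→18,6→10 11:j→11,g→18,6→19 12:j→12,g→20,6→21 13:j→21,g→18,6→13 14:j→14,g→15,6→10 15:j→22,g→15,6→23 16:j→16,g→15,6→24 17:j→25,g→26,6→27 18:j→28,g→18,6→19 19:j→19,g→19,6→19 20:j→20,g→29,6→30 21:j→21,g→31,6→21 22:j→22,g→32,6→33 23:j→33,g→18,6→34 24:j→24,g→18,6→34 25:j→25,g→26,6→34 26:j→35,g→26,6→34 27:j→19,g→36,6→27 28:j→28,g→31,6→19 29:j→29,g→19,6→29 30:j→30,g→37,6→30 31:j→31,g→37,6→19 32:j→32,g→38,6→39 33:j→33,g→31,6→40 34:j→19,g→41,6→34 35:j→35,g→42,6→40 36:j→19,g→36,6→34 37:j→37,g→19,6→19 38:j→38,g→19,6→43 39:j→39,g→37,6→44 40:j→19,g→45,6→40 41:j→19,g→41,6→19 42:j→42,g→43,6→44 43:j→43,g→19,6→46 44:j→19,g→47,6→44 45:j→19,g→47,6→19 46:j→19,g→19,6→46 47:j→19,g→19,6→19 (ε-aug+det+¬).
'j6g6': run [62, 54, 37, 18, 6] end={s20,s42,s44,s50,s53,s54} rej; 4/4 single-dels accept.
'gg6g6': run [62, 56, 43, 30, 16, 5] end={s20,s42,s44,s50,s53} — reject; 5/5 del acc.
'6g66j': run [62, 55, 43, 35, 18, 3] end={s20,s44,s53} — reject; 5/5 single-dels accept.
'ggjggg': N↓-sim [62, 56, 43, 34, 27, 15, 4] end={s20,s43,s44,s53} — reject; 6/6 single-dels accept.
4 words, ⪯-incomp.

A = [j6g6, gg6g6, 6g66j, ggjggg].


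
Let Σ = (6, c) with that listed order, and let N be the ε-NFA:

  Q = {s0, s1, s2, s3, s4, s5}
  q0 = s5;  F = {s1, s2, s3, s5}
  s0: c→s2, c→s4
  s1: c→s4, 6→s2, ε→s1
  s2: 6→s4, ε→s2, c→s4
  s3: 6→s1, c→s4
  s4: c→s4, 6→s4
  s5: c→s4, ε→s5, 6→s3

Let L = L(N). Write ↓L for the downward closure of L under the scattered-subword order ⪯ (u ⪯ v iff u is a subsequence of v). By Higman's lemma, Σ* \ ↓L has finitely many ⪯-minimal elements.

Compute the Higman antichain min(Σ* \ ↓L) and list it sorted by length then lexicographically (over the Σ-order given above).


A = [c, 6666].

|Q|=6, |F|=4, |δ|=15 (3 ε).
min D↑ (5 st, q0=0, F={2}): 0:6→1,c→2 1:6→3,c→2 2:6→2,c→2 3:6→4,c→2 4:6→2,c→2.
'c': |S_i|=[5, 1] end={s4} ∉↓L; 1/1 single-dels accept.
'6666': run [5, 4, 3, 2, 1] end={s4} — reject; 4/4 single-dels accept.
2 obstructions.


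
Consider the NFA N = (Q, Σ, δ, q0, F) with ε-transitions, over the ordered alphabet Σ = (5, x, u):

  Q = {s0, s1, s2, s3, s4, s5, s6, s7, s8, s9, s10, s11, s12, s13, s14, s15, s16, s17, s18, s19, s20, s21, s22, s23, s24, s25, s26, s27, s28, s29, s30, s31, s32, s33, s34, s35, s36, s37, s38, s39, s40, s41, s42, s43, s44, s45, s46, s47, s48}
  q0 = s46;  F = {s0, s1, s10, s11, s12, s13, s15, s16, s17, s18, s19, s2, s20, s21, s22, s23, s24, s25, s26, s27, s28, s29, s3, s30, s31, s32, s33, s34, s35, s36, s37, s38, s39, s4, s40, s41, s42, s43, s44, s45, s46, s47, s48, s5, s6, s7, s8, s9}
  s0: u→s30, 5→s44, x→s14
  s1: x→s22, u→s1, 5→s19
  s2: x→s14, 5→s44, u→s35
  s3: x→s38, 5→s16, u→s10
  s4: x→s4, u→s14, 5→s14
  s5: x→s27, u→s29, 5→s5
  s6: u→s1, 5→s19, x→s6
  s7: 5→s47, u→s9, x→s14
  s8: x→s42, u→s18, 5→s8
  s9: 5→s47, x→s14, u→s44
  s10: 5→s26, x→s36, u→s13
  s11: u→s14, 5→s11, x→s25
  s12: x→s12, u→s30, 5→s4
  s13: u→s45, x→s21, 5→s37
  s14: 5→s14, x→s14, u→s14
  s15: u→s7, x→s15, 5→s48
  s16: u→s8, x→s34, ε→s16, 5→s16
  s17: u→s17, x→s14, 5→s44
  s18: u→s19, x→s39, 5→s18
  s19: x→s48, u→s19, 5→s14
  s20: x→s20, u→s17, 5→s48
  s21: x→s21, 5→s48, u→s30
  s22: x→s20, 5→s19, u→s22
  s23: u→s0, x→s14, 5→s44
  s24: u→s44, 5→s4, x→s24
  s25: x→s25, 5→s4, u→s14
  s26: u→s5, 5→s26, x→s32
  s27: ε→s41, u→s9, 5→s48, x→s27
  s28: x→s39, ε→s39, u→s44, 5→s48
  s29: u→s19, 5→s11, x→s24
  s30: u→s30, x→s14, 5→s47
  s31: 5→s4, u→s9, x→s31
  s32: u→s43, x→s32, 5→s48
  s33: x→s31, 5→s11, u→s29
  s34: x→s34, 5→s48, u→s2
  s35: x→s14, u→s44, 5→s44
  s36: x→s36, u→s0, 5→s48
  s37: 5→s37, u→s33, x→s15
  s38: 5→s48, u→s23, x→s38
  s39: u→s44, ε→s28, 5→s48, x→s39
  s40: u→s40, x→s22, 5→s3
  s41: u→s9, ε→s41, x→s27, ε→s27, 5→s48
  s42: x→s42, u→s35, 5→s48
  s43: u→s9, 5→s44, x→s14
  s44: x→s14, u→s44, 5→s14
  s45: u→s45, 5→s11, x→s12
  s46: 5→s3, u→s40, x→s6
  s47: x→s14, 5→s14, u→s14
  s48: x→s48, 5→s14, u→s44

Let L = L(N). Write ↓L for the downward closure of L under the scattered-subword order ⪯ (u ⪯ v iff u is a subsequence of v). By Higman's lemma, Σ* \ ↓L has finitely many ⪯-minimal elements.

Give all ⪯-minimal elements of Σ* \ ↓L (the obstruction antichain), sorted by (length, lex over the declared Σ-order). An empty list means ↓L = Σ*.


min(Σ*\↓L) = [x55, 5xux, uxxux, 55uuu5, 5uuu5u].

|Q|=49, |F|=48, |δ|=153 (6 ε).
min D↑ (47 st, q0=0, F={17}): 0:5→1,x→2,u→3 1:5→4,x→5,u→6 2:5→7,x→2,u→8 3:5→1,x→9,u→3 4:5→4,x→10,u→11 5:5→12,x→5,u→13 6:5→14,x→15,u→16 7:5→17,x→12,u→7 8:5→7,x→9,u→8 9:5→7,x→18,u→9 10:5→12,x→10,u→19 11:5→11,x→20,u→21 12:5→17,x→12,u→22 13:5→22,x→17,u→23 14:5→14,x→24,u→25 15:5→12,x→15,u→23 16:5→26,x→27,u→28 17:5→17,x→17,u→17 18:5→12,x→18,u→29 19:5→22,x→17,u→30 20:5→12,x→20,u→30 21:5→21,x→31,u→7 22:5→17,x→17,u→22 23:5→22,x→17,u→32 24:5→12,x→24,u→33 25:5→25,x→34,u→35 26:5→26,x→36,u→37 27:5→12,x→27,u→32 28:5→38,x→39,u→28 29:5→22,x→17,u→29 30:5→22,x→17,u→22 31:5→12,x→31,u→22 32:5→40,x→17,u→32 33:5→22,x→17,u→41 34:5→12,x→34,u→41 35:5→38,x→42,u→7 36:5→12,x→36,u→43 37:5→38,x→44,u→35 38:5→38,x→45,u→17 39:5→46,x→39,u→32 40:5→17,x→17,u→17 41:5→40,x→17,u→22 42:5→46,x→42,u→22 43:5→40,x→17,u→41 44:5→46,x→44,u→41 45:5→46,x→45,u→17 46:5→17,x→46,u→17.
'x55': run [49, 34, 6, 1] end={s14} — reject; 3/3 del acc.
'5xux': N↓-sim [49, 42, 28, 11, 1] end={s14} — reject; 4/4 deletions ∈↓L.
'uxxux': |S_i|=[49, 47, 32, 30, 12, 1] end={s14} rej; 5/5 single-dels accept.
'55uuu5': run [49, 42, 31, 25, 15, 4, 1] end={s14} rej; 6/6 deletions ∈↓L.
'5uuu5u': run [49, 42, 38, 30, 17, 5, 1] end={s14} — reject; 6/6 single-dels accept.
5 words, ⪯-incomp.


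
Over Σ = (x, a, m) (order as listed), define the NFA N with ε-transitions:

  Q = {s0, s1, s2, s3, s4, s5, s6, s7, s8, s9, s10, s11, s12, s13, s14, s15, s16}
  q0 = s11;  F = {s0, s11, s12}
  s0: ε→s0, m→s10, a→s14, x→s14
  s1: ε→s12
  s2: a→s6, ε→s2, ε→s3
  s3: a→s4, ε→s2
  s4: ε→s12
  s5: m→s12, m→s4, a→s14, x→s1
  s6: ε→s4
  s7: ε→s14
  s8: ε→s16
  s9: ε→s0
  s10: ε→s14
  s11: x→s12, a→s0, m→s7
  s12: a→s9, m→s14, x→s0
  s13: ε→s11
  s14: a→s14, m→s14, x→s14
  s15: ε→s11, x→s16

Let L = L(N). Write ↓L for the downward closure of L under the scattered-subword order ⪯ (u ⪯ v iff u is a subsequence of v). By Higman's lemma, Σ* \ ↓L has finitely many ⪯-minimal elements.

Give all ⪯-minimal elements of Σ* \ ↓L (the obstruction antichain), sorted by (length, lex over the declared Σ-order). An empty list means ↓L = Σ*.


|Q|=17, |F|=3, |δ|=32 (13 ε).
min D↑ (4 st, q0=0, F={3}): 0:x→1,a→2,m→3 1:x→2,a→2,m→3 2:x→3,a→3,m→3 3:x→3,a→3,m→3 [Hopcroft].
'm': N↓-sim [7, 3] end={s10,s14,s7} ∉↓L; 1/1 deletions ∈↓L.
'ax': N↓-sim [7, 4, 1] end={s14} — reject; 2/2 del acc.
'aa': N↓-sim [7, 4, 1] end={s14} rej; 2/2 deletions ∈↓L.
'xxx': run [7, 5, 3, 1] end={s14} — reject; 3/3 deletions ∈↓L.
'xxa': |S_i|=[7, 5, 3, 1] end={s14} rej; 3/3 deletions ∈↓L.
5 words, ⪯-incomp.

Antichain: [m, ax, aa, xxx, xxa].


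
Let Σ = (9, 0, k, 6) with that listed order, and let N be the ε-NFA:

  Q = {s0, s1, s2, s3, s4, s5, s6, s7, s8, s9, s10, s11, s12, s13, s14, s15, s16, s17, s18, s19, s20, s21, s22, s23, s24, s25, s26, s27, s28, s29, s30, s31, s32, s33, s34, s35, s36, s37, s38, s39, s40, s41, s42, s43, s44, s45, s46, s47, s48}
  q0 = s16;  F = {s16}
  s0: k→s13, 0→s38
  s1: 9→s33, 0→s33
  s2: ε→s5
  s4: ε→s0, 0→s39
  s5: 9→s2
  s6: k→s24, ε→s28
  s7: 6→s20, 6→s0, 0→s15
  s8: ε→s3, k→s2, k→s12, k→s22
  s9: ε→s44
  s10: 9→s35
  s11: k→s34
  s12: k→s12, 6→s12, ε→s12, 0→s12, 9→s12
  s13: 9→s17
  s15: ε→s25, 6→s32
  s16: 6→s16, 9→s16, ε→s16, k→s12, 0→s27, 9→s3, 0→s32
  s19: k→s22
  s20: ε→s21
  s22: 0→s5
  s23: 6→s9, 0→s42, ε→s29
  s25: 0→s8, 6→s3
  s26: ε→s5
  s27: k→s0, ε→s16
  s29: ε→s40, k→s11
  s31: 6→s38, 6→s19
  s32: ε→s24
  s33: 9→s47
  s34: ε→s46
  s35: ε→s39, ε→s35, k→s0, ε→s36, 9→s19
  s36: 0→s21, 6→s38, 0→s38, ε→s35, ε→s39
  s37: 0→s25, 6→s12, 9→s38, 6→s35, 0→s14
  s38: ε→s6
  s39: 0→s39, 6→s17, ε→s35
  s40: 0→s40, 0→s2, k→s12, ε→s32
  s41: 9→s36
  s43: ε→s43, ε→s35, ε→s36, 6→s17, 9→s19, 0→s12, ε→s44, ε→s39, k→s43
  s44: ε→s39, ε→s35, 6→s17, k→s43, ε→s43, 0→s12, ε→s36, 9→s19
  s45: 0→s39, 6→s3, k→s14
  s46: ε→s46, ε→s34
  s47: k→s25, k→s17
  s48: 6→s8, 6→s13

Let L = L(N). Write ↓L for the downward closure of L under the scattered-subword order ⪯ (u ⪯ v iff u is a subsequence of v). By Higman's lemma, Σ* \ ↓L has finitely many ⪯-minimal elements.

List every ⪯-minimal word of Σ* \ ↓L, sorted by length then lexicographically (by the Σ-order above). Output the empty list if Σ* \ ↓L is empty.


Antichain: [k].

|Q|=49, |F|=1, |δ|=103 (34 ε).
min D↑ (2 st, q0=0, F={1}): 0:9→0,0→0,k→1,6→0 1:9→1,0→1,k→1,6→1.
'k': N↓-sim [12, 8] end={s0,s12,s13,s17,s24,s28,s38,s6} rej; 1/1 del acc.
1 obstructions.


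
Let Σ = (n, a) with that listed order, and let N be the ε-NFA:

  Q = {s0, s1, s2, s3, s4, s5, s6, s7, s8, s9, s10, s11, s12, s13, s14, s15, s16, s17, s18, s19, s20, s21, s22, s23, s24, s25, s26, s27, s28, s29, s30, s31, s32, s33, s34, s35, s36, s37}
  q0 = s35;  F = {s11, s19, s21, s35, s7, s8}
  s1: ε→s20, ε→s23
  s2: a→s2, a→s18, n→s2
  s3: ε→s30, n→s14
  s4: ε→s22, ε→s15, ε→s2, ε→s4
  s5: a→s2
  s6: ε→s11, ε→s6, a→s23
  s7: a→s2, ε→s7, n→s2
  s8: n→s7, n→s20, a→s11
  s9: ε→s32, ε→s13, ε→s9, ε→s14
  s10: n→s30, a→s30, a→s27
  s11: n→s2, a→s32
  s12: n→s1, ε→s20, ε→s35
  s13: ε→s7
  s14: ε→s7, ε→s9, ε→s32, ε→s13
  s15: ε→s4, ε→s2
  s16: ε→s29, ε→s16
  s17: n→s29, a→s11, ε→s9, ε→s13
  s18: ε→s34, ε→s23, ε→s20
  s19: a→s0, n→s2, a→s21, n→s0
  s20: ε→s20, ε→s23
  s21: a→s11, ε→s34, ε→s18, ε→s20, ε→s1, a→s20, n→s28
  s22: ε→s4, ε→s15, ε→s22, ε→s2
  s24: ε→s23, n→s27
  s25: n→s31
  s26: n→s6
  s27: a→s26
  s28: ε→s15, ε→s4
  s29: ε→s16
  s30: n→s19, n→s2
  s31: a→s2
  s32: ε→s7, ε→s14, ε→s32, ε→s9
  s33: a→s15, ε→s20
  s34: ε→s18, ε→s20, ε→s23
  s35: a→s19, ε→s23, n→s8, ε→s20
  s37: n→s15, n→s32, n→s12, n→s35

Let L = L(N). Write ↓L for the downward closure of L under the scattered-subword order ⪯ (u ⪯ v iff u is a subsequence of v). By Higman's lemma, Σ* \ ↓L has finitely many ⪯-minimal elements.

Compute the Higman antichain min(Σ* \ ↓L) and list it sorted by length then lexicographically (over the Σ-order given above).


|Q|=38, |F|=6, |δ|=94 (54 ε).
min D↑ (7 st, q0=0, F={5}): 0:n→1,a→2 1:n→3,a→4 2:n→5,a→6 3:n→5,a→5 4:n→5,a→3 5:n→5,a→5 6:n→5,a→4 (ε-aug+det+¬).
'an': N↓-sim [21, 19, 10] end={s0,s15,s18,s2,s20,s22,s23,s28,s34,s4} ∉↓L; 2/2 single-dels accept.
'nnn': N↓-sim [21, 17, 6, 5] end={s18,s2,s20,s23,s34} — reject; 3/3 single-dels accept.
'nna': run [21, 17, 6, 5] end={s18,s2,s20,s23,s34} ∉↓L; 3/3 single-dels accept.
'naaa': run [21, 17, 11, 10, 5] end={s18,s2,s20,s23,s34} rej; 4/4 deletions ∈↓L.
'aaaaa': run [21, 19, 18, 11, 10, 5] end={s18,s2,s20,s23,s34} ∉↓L; 5/5 deletions ∈↓L.
5 obstructions.

A = [an, nnn, nna, naaa, aaaaa].


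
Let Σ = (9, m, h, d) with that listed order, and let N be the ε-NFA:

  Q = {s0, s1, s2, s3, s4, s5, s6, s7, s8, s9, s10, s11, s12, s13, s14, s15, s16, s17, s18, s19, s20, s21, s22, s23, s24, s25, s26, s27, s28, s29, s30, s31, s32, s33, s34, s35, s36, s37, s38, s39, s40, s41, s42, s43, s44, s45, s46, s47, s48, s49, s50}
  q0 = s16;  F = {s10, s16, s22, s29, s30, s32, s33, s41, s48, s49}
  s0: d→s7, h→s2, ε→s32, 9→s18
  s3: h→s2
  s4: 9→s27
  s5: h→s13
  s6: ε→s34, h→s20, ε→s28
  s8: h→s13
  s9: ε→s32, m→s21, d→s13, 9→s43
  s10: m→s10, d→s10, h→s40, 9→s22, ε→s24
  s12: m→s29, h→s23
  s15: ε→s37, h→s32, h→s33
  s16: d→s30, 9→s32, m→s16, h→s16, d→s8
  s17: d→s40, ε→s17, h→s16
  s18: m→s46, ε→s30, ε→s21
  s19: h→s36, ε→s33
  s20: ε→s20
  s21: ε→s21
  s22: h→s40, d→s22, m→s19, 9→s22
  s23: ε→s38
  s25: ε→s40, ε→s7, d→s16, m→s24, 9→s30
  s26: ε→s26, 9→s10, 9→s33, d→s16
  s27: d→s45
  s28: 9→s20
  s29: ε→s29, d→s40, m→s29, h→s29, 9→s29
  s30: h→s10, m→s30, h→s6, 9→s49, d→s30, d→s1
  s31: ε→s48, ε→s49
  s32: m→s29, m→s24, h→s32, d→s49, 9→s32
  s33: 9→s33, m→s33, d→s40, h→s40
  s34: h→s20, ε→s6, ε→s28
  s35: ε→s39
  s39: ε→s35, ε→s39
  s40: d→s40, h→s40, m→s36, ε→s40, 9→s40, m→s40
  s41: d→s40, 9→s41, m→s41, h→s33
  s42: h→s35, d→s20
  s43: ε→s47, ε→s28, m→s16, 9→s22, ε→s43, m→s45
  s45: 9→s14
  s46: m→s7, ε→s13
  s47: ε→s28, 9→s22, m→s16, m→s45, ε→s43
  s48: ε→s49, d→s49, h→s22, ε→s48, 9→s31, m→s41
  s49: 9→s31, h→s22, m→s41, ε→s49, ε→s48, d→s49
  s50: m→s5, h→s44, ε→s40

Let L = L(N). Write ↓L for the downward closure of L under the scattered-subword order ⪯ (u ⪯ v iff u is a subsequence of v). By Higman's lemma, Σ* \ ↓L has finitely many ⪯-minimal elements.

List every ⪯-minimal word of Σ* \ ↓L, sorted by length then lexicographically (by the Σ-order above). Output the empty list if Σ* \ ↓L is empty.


min(Σ*\↓L) = [9md, dhh].

|Q|=51, |F|=10, |δ|=125 (36 ε).
min D↑ (10 st, q0=0, F={6}): 0:9→1,m→0,h→0,d→2 1:9→1,m→3,h→1,d→4 2:9→4,m→2,h→5,d→2 3:9→3,m→3,h→3,d→6 4:9→4,m→7,h→8,d→4 5:9→8,m→5,h→6,d→5 6:9→6,m→6,h→6,d→6 7:9→7,m→7,h→9,d→6 8:9→8,m→9,h→6,d→8 9:9→9,m→9,h→6,d→6 [Hopcroft].
'9md': N↓-sim [22, 13, 7, 2] end={s36,s40} rej; 3/3 del acc.
'dhh': |S_i|=[22, 19, 12, 3] end={s20,s36,s40} rej; 3/3 single-dels accept.
2 obstructions.


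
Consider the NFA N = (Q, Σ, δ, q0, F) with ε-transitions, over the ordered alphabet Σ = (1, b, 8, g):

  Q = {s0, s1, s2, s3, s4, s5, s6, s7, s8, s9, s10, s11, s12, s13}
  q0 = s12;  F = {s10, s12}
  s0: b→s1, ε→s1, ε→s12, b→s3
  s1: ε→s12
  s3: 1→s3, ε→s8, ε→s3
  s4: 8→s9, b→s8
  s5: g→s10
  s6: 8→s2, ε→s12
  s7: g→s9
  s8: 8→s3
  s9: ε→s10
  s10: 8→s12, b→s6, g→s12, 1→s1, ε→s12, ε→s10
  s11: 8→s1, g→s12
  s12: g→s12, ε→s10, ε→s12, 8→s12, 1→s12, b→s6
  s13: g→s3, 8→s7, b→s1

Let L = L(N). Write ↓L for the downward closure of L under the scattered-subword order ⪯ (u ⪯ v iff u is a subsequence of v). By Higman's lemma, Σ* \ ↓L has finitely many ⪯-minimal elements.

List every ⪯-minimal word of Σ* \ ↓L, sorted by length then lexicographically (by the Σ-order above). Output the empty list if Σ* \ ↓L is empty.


|Q|=14, |F|=2, |δ|=33 (11 ε).
min D↑ (1 st, q0=0, F={}): 0:1→0,b→0,8→0,g→0.
L(D↑) = ∅ ⇒ ↓L = Σ*.

Antichain: [].


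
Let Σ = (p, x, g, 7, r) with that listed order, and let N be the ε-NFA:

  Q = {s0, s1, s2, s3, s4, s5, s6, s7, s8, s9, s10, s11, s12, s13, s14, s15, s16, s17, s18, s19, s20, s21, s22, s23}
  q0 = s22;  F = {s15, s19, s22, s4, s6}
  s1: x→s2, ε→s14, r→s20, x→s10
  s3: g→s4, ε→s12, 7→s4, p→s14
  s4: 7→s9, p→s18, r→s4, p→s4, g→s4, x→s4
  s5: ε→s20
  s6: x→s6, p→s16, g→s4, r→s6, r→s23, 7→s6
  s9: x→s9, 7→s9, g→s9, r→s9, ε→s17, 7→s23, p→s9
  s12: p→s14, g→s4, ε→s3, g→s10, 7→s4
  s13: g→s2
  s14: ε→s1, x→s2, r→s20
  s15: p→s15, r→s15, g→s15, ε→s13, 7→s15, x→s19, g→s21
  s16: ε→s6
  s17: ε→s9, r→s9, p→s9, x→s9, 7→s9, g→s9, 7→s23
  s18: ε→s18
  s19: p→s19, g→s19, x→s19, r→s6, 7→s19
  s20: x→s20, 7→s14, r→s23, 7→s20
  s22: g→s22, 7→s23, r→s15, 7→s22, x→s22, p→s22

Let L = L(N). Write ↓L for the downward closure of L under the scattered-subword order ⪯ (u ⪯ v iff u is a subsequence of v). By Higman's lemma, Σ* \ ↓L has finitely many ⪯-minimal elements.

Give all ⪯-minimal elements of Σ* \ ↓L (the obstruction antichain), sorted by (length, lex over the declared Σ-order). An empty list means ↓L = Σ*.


A = [rxrg7].

|Q|=24, |F|=5, |δ|=68 (10 ε).
min D↑ (6 st, q0=0, F={5}): 0:p→0,x→0,g→0,7→0,r→1 1:p→1,x→2,g→1,7→1,r→1 2:p→2,x→2,g→2,7→2,r→3 3:p→3,x→3,g→4,7→3,r→3 4:p→4,x→4,g→4,7→5,r→4 5:p→5,x→5,g→5,7→5,r→5 (ε-aug+det+¬).
'rxrg7': run [13, 12, 8, 7, 5, 3] end={s17,s23,s9} rej; 5/5 del acc.
1 words, ⪯-incomp.


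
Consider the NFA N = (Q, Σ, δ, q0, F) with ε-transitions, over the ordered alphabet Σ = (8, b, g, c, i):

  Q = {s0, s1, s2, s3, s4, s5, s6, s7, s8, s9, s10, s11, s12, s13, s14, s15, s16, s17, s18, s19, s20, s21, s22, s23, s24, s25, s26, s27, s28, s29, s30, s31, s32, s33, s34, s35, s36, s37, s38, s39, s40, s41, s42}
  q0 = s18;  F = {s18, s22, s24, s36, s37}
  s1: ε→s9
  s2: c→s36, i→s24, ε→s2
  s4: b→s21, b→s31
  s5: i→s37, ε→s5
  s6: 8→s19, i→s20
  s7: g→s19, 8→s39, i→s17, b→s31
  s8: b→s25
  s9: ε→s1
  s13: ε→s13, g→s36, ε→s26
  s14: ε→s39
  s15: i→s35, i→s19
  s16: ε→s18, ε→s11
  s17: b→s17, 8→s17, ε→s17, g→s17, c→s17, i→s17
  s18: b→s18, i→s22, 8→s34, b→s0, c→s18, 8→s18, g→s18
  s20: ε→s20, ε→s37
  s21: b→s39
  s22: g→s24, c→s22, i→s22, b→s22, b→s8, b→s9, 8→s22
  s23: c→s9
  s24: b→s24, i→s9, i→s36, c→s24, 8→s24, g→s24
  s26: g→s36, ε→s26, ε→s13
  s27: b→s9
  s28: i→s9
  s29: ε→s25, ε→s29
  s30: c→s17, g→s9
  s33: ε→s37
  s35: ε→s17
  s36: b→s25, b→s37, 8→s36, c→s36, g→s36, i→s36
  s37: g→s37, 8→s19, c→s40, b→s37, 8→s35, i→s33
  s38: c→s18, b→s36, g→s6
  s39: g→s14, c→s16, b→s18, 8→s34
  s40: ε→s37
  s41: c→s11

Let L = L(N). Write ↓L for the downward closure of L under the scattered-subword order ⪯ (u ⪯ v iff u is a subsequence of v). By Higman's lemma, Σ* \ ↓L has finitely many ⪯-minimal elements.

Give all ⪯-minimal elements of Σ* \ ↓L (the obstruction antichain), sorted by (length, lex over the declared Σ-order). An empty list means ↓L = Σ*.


Antichain: [igib8].

|Q|=43, |F|=5, |δ|=86 (19 ε).
min D↑ (6 st, q0=0, F={5}): 0:8→0,b→0,g→0,c→0,i→1 1:8→1,b→1,g→2,c→1,i→1 2:8→2,b→2,g→2,c→2,i→3 3:8→3,b→4,g→3,c→3,i→3 4:8→5,b→4,g→4,c→4,i→4 5:8→5,b→5,g→5,c→5,i→5 [Hopcroft].
'igib8': N↓-sim [16, 13, 11, 10, 7, 3] end={s17,s19,s35} rej; 5/5 del acc.
1 words, ⪯-incomp.


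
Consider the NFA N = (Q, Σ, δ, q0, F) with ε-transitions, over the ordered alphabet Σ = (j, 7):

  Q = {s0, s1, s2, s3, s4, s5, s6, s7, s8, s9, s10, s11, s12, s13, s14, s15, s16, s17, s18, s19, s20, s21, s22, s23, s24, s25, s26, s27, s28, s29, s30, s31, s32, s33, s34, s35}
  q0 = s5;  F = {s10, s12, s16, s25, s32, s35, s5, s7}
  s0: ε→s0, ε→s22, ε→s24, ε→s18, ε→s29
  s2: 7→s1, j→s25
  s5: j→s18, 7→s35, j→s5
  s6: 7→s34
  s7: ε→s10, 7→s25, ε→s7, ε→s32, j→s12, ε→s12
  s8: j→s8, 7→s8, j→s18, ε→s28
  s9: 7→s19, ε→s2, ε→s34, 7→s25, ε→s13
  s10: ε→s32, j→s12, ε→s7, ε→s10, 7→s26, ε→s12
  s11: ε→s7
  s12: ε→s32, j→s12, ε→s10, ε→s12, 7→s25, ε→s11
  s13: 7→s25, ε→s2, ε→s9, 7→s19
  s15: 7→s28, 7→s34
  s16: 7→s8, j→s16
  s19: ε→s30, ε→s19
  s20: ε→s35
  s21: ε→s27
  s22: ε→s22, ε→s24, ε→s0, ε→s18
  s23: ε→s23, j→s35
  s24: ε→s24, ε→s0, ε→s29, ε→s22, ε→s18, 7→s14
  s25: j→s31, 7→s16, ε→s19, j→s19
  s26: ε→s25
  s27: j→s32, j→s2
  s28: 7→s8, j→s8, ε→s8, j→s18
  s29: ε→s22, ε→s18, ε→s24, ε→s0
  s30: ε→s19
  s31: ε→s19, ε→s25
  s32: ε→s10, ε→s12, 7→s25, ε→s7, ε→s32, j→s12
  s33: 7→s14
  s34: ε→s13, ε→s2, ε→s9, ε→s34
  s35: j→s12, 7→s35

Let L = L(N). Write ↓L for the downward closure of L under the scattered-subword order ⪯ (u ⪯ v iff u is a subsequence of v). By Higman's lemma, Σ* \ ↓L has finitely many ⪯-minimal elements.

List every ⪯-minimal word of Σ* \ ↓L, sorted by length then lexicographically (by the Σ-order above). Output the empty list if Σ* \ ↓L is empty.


|Q|=36, |F|=8, |δ|=94 (56 ε).
min D↑ (6 st, q0=0, F={5}): 0:j→0,7→1 1:j→2,7→1 2:j→2,7→3 3:j→3,7→4 4:j→4,7→5 5:j→5,7→5.
'7j777': |S_i|=[16, 15, 14, 9, 4, 3] end={s18,s28,s8} — reject; 5/5 single-dels accept.
1 minimals (antichain).

Antichain: [7j777].


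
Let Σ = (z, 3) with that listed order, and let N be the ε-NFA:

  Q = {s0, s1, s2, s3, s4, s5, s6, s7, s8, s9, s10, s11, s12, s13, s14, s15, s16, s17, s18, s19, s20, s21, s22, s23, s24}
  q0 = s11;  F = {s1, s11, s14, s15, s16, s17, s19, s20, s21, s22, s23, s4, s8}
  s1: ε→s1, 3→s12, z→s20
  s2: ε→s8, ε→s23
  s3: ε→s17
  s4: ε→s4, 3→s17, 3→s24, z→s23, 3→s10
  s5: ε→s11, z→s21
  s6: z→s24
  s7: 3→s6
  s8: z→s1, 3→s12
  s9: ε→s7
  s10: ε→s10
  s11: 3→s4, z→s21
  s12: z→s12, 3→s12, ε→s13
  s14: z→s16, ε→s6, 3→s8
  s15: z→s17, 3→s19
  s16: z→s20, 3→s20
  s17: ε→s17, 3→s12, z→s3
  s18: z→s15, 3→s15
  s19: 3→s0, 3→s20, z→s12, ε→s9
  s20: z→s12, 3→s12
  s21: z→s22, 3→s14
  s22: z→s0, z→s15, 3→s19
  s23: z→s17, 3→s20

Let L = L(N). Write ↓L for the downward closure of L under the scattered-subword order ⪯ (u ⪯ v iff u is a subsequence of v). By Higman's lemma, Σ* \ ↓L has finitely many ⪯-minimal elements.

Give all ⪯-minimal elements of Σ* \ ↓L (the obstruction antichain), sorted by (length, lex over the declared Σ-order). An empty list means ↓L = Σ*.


|Q|=25, |F|=13, |δ|=49 (12 ε).
min D↑ (14 st, q0=0, F={12}): 0:z→1,3→2 1:z→3,3→4 2:z→5,3→6 3:z→7,3→8 4:z→9,3→10 5:z→6,3→11 6:z→6,3→12 7:z→6,3→8 8:z→12,3→11 9:z→11,3→11 10:z→13,3→12 11:z→12,3→12 12:z→12,3→12 13:z→11,3→12 (ε-aug+det+¬).
'333': |S_i|=[22, 18, 11, 2] end={s12,s13} — reject; 3/3 del acc.
'zz3z': run [22, 19, 15, 9, 3] end={s12,s13,s24} — reject; 4/4 deletions ∈↓L.
'3zz3': N↓-sim [22, 18, 9, 5, 2] end={s12,s13} rej; 4/4 del acc.
'3z3z': run [22, 18, 9, 3, 2] end={s12,s13} ∉↓L; 4/4 del acc.
'zzzz3': |S_i|=[22, 19, 15, 12, 5, 2] end={s12,s13} rej; 5/5 single-dels accept.
'z3zzz': |S_i|=[22, 19, 13, 6, 3, 2] end={s12,s13} ∉↓L; 5/5 deletions ∈↓L.
6 words, ⪯-incomp.

min(Σ*\↓L) = [333, zz3z, 3zz3, 3z3z, zzzz3, z3zzz].


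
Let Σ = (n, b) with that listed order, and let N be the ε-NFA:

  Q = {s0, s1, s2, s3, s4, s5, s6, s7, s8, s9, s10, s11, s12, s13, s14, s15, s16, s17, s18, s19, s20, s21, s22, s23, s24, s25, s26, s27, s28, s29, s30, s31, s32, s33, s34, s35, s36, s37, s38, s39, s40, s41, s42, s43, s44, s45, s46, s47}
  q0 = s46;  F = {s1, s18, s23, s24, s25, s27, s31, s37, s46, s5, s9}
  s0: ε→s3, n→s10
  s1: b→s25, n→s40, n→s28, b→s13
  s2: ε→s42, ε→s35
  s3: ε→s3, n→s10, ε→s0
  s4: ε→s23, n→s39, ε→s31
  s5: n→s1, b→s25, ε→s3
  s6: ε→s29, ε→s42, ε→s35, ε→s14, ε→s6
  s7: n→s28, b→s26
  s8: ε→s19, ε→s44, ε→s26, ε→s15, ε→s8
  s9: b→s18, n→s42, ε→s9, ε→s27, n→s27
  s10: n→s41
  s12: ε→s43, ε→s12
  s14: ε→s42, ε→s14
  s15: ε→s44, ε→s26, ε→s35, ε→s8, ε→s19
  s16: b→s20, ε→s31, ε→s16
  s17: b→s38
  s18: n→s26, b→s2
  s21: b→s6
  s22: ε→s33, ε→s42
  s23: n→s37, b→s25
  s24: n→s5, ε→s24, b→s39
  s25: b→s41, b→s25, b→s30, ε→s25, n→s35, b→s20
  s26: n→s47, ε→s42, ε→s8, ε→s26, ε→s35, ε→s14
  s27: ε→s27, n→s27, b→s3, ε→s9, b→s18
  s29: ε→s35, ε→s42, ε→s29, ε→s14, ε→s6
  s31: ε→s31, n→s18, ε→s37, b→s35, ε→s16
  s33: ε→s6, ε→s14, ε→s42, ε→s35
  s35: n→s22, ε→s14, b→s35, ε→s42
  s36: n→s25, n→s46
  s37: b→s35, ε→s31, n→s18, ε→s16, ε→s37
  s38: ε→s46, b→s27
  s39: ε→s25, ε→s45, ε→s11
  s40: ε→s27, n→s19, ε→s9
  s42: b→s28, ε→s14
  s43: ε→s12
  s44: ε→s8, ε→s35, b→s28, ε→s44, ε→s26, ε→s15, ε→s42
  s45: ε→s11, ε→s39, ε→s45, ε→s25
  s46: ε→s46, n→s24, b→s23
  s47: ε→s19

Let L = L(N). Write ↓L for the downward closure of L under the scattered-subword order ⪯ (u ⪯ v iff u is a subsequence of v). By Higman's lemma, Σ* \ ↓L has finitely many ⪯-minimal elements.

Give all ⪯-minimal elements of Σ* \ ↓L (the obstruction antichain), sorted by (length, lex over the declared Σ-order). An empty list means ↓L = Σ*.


Antichain: [nbn, bnb, bbn, bnnn, nnnnbb].

|Q|=48, |F|=11, |δ|=126 (79 ε).
min D↑ (10 st, q0=0, F={7}): 0:n→1,b→2 1:n→3,b→4 2:n→5,b→4 3:n→6,b→4 4:n→7,b→4 5:n→8,b→7 6:n→9,b→4 7:n→7,b→7 8:n→7,b→7 9:n→9,b→8 (ε-aug+det+¬).
'nbn': N↓-sim [38, 36, 27, 16] end={s10,s14,s15,s19,s22,s26,s28,s29,s33,s35,s41,s42,…} rej; 3/3 single-dels accept.
'bnb': run [38, 31, 22, 10] end={s14,s2,s20,s22,s28,s29,s33,s35,s42,s6} rej; 3/3 del acc.
'bbn': N↓-sim [38, 31, 13, 8] end={s14,s22,s28,s29,s33,s35,s42,s6} rej; 3/3 deletions ∈↓L.
'bnnn': run [38, 31, 22, 17, 14] end={s14,s15,s19,s22,s26,s28,s29,s33,s35,s42,s44,s47,…} — reject; 4/4 deletions ∈↓L.
'nnnnbb': run [38, 36, 29, 28, 23, 20, 9] end={s14,s2,s22,s28,s29,s33,s35,s42,s6} — reject; 6/6 single-dels accept.
5 minimals (antichain).


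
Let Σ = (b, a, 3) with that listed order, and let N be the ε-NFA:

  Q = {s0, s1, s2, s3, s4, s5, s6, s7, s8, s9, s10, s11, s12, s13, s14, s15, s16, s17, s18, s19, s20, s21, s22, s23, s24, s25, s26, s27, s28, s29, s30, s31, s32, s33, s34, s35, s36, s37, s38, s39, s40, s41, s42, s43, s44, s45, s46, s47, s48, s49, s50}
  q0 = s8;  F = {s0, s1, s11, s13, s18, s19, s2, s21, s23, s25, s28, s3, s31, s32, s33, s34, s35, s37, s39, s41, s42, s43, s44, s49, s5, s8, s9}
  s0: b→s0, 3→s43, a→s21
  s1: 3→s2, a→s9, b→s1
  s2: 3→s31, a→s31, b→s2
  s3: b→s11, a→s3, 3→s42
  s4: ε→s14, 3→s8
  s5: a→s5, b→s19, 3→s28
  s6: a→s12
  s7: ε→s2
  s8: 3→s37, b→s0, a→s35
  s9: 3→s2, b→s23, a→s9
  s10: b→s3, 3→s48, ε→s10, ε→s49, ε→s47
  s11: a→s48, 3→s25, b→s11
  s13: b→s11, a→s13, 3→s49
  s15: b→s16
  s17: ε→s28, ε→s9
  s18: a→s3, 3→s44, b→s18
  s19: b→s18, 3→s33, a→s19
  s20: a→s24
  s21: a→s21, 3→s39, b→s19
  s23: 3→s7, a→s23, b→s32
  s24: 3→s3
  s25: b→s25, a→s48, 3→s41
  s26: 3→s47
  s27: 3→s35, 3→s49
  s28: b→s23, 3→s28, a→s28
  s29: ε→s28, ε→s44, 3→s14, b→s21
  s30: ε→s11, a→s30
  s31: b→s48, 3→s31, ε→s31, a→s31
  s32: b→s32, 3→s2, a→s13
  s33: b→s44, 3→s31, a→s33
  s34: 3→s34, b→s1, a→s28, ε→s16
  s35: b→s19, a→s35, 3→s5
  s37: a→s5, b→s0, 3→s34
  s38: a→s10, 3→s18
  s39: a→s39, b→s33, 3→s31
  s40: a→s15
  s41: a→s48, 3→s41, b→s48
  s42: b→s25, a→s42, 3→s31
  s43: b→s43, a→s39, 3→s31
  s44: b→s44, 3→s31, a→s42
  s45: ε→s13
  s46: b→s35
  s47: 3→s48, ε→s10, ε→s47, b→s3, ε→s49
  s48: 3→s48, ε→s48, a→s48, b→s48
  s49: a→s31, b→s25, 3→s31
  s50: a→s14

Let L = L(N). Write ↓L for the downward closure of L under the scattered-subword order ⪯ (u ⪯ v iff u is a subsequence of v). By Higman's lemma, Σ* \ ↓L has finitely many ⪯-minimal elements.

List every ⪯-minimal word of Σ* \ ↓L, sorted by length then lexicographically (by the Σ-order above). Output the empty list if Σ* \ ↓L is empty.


|Q|=51, |F|=27, |δ|=121 (17 ε).
min D↑ (28 st, q0=0, F={15}): 0:b→1,a→2,3→3 1:b→1,a→4,3→5 2:b→6,a→2,3→7 3:b→1,a→7,3→8 4:b→6,a→4,3→9 5:b→5,a→9,3→10 6:b→11,a→6,3→12 7:b→6,a→7,3→13 8:b→14,a→13,3→8 9:b→12,a→9,3→10 10:b→15,a→10,3→10 11:b→11,a→16,3→17 12:b→17,a→12,3→10 13:b→18,a→13,3→13 14:b→14,a→19,3→20 15:b→15,a→15,3→15 16:b→21,a→16,3→22 17:b→17,a→22,3→10 18:b→23,a→18,3→20 19:b→18,a→19,3→20 20:b→20,a→10,3→10 21:b→21,a→15,3→24 22:b→24,a→22,3→10 23:b→23,a→25,3→20 24:b→24,a→15,3→26 25:b→21,a→25,3→27 26:b→15,a→15,3→26 27:b→24,a→10,3→10 [Hopcroft].
'b33b': N↓-sim [30, 23, 12, 3, 1] end={s48} ∉↓L; 4/4 single-dels accept.
'abbaba': N↓-sim [30, 23, 17, 13, 9, 4, 1] end={s48} — reject; 6/6 del acc.
'33b3ab': N↓-sim [30, 28, 21, 18, 7, 2, 1] end={s48} rej; 6/6 single-dels accept.
3 minimals (antichain).

min(Σ*\↓L) = [b33b, abbaba, 33b3ab].


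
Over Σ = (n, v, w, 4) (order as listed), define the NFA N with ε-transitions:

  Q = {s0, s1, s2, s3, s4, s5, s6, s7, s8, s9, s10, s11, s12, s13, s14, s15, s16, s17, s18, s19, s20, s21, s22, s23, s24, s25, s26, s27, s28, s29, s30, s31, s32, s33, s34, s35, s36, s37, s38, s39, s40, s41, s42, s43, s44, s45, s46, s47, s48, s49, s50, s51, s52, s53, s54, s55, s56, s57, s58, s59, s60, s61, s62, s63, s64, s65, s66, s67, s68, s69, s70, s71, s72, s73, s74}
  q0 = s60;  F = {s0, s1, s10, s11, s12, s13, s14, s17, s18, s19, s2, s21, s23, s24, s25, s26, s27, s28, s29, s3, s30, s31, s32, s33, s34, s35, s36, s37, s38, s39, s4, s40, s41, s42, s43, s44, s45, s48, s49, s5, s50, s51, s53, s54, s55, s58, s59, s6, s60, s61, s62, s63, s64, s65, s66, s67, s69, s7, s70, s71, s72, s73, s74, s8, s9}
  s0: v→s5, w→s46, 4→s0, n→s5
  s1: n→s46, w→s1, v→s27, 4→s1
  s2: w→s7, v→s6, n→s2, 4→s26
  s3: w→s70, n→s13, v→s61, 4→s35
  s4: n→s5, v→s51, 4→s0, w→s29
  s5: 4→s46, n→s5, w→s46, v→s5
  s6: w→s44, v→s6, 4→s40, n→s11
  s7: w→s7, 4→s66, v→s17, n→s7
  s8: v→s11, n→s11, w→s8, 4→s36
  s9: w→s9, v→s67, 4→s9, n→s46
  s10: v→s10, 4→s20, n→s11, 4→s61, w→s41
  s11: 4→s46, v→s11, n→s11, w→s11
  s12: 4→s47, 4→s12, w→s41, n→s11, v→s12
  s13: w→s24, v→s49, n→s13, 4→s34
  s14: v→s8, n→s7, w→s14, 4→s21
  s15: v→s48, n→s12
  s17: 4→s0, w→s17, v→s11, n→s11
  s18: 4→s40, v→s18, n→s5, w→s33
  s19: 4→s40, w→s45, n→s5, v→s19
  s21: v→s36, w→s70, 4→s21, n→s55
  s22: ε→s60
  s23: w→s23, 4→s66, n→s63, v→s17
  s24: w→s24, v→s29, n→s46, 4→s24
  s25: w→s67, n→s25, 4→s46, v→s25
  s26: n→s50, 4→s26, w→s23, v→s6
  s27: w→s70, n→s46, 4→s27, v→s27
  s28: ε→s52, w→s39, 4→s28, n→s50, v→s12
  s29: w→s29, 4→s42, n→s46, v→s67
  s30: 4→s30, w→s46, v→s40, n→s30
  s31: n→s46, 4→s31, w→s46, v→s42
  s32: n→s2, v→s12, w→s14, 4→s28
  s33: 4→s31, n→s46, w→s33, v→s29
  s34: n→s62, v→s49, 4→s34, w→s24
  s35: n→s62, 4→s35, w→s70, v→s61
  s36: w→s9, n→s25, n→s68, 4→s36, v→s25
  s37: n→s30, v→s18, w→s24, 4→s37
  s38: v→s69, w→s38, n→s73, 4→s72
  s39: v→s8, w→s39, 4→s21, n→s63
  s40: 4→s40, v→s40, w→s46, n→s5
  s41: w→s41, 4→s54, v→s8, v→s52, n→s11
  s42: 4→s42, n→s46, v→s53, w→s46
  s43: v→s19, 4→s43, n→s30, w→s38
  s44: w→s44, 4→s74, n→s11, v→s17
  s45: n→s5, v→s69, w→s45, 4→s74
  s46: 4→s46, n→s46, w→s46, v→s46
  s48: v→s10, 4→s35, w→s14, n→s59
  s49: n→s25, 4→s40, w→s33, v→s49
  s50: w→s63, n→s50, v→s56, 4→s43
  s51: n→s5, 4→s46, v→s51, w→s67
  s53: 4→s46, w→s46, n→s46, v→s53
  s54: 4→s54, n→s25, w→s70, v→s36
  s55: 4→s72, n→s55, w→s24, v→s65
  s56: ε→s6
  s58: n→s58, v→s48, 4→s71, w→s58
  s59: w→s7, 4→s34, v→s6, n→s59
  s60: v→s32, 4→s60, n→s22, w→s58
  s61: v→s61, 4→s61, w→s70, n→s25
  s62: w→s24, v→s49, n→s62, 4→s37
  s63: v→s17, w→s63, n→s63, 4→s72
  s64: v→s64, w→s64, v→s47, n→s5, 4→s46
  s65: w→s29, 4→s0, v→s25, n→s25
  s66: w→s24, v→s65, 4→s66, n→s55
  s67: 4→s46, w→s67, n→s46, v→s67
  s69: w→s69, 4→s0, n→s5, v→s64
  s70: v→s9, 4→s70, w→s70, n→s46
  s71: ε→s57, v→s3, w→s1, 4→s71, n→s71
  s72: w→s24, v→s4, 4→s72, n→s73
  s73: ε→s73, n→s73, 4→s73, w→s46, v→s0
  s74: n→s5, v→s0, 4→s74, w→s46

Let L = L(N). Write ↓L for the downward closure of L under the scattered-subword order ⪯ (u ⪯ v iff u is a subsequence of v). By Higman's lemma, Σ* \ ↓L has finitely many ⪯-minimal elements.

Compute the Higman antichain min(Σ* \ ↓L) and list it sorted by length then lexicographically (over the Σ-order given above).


min(Σ*\↓L) = [vvn4, w4wn, vnv4w, vwvv4, v4n4nw].

|Q|=75, |F|=65, |δ|=276 (5 ε).
min D↑ (66 st, q0=0, F={28}): 0:n→0,v→1,w→2,4→0 1:n→3,v→4,w→5,4→6 2:n→2,v→7,w→2,4→8 3:n→3,v→9,w→10,4→11 4:n→12,v→4,w→13,4→4 5:n→10,v→14,w→5,4→15 6:n→16,v→4,w→17,4→6 7:n→18,v→19,w→5,4→20 8:n→8,v→21,w→22,4→8 9:n→12,v→9,w→23,4→24 10:n→10,v→25,w→10,4→26 11:n→16,v→9,w→27,4→11 12:n→12,v→12,w→12,4→28 13:n→12,v→14,w→13,4→29 14:n→12,v→12,w→14,4→30 15:n→31,v→30,w→32,4→15 16:n→16,v→9,w→33,4→34 17:n→33,v→14,w→17,4→15 18:n→18,v→9,w→10,4→35 19:n→12,v→19,w→13,4→36 20:n→37,v→36,w→32,4→20 21:n→38,v→36,w→32,4→20 22:n→28,v→39,w→22,4→22 23:n→12,v→25,w→23,4→40 24:n→41,v→24,w→28,4→24 25:n→12,v→12,w→25,4→42 26:n→31,v→43,w→44,4→26 27:n→33,v→25,w→27,4→26 28:n→28,v→28,w→28,4→28 29:n→45,v→30,w→32,4→29 30:n→45,v→45,w→46,4→30 31:n→31,v→43,w→44,4→47 32:n→28,v→46,w→32,4→32 33:n→33,v→25,w→33,4→47 34:n→48,v→49,w→50,4→34 35:n→37,v→51,w→44,4→35 36:n→45,v→36,w→32,4→36 37:n→37,v→51,w→44,4→52 38:n→38,v→51,w→44,4→35 39:n→28,v→39,w→32,4→39 40:n→41,v→42,w→28,4→40 41:n→41,v→41,w→28,4→28 42:n→41,v→41,w→28,4→42 43:n→45,v→45,w→53,4→42 44:n→28,v→53,w→44,4→44 45:n→45,v→45,w→54,4→28 46:n→28,v→54,w→46,4→46 47:n→55,v→56,w→44,4→47 48:n→48,v→24,w→28,4→48 49:n→41,v→49,w→57,4→24 50:n→55,v→58,w→50,4→47 51:n→45,v→51,w→59,4→24 52:n→48,v→60,w→44,4→52 53:n→28,v→54,w→53,4→61 54:n→28,v→54,w→54,4→28 55:n→55,v→42,w→28,4→55 56:n→41,v→62,w→53,4→42 57:n→41,v→58,w→57,4→40 58:n→41,v→63,w→58,4→42 59:n→28,v→53,w→59,4→64 60:n→41,v→60,w→59,4→24 61:n→28,v→65,w→28,4→61 62:n→41,v→62,w→54,4→28 63:n→41,v→63,w→63,4→28 64:n→28,v→61,w→28,4→64 65:n→28,v→65,w→28,4→28 [Hopcroft].
'vvn4': |S_i|=[73, 67, 40, 6, 1] end={s46} — reject; 4/4 deletions ∈↓L.
'w4wn': |S_i|=[73, 62, 41, 12, 1] end={s46} — reject; 4/4 single-dels accept.
'vnv4w': |S_i|=[73, 67, 47, 27, 8, 1] end={s46} — reject; 5/5 single-dels accept.
'vwvv4': N↓-sim [73, 67, 41, 21, 9, 1] end={s46} ∉↓L; 5/5 deletions ∈↓L.
'v4n4nw': run [73, 67, 58, 39, 26, 6, 1] end={s46} — reject; 6/6 deletions ∈↓L.
5 obstructions.
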